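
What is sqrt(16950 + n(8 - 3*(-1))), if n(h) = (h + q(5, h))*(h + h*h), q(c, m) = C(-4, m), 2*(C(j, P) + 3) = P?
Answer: 2*sqrt(4683) ≈ 136.86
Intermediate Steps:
C(j, P) = -3 + P/2
q(c, m) = -3 + m/2
n(h) = (-3 + 3*h/2)*(h + h**2) (n(h) = (h + (-3 + h/2))*(h + h*h) = (-3 + 3*h/2)*(h + h**2))
sqrt(16950 + n(8 - 3*(-1))) = sqrt(16950 + 3*(8 - 3*(-1))*(-2 + (8 - 3*(-1))**2 - (8 - 3*(-1)))/2) = sqrt(16950 + 3*(8 + 3)*(-2 + (8 + 3)**2 - (8 + 3))/2) = sqrt(16950 + (3/2)*11*(-2 + 11**2 - 1*11)) = sqrt(16950 + (3/2)*11*(-2 + 121 - 11)) = sqrt(16950 + (3/2)*11*108) = sqrt(16950 + 1782) = sqrt(18732) = 2*sqrt(4683)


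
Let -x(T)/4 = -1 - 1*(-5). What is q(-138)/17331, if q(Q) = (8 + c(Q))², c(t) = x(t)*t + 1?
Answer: 1638363/5777 ≈ 283.60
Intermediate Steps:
x(T) = -16 (x(T) = -4*(-1 - 1*(-5)) = -4*(-1 + 5) = -4*4 = -16)
c(t) = 1 - 16*t (c(t) = -16*t + 1 = 1 - 16*t)
q(Q) = (9 - 16*Q)² (q(Q) = (8 + (1 - 16*Q))² = (9 - 16*Q)²)
q(-138)/17331 = (9 - 16*(-138))²/17331 = (9 + 2208)²*(1/17331) = 2217²*(1/17331) = 4915089*(1/17331) = 1638363/5777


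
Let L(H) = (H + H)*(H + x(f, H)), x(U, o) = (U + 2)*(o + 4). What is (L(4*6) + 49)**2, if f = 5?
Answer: 112550881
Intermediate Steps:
x(U, o) = (2 + U)*(4 + o)
L(H) = 2*H*(28 + 8*H) (L(H) = (H + H)*(H + (8 + 2*H + 4*5 + 5*H)) = (2*H)*(H + (8 + 2*H + 20 + 5*H)) = (2*H)*(H + (28 + 7*H)) = (2*H)*(28 + 8*H) = 2*H*(28 + 8*H))
(L(4*6) + 49)**2 = (8*(4*6)*(7 + 2*(4*6)) + 49)**2 = (8*24*(7 + 2*24) + 49)**2 = (8*24*(7 + 48) + 49)**2 = (8*24*55 + 49)**2 = (10560 + 49)**2 = 10609**2 = 112550881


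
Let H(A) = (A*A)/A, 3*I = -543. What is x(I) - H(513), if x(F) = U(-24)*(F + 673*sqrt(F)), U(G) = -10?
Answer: 1297 - 6730*I*sqrt(181) ≈ 1297.0 - 90543.0*I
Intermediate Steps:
I = -181 (I = (1/3)*(-543) = -181)
H(A) = A (H(A) = A**2/A = A)
x(F) = -6730*sqrt(F) - 10*F (x(F) = -10*(F + 673*sqrt(F)) = -6730*sqrt(F) - 10*F)
x(I) - H(513) = (-6730*I*sqrt(181) - 10*(-181)) - 1*513 = (-6730*I*sqrt(181) + 1810) - 513 = (1810 - 6730*I*sqrt(181)) - 513 = 1297 - 6730*I*sqrt(181)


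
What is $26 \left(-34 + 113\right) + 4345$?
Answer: $6399$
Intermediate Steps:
$26 \left(-34 + 113\right) + 4345 = 26 \cdot 79 + 4345 = 2054 + 4345 = 6399$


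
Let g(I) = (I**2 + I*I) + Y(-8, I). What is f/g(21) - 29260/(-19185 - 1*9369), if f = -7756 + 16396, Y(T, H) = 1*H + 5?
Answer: 34159330/3240879 ≈ 10.540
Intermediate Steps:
Y(T, H) = 5 + H (Y(T, H) = H + 5 = 5 + H)
g(I) = 5 + I + 2*I**2 (g(I) = (I**2 + I*I) + (5 + I) = (I**2 + I**2) + (5 + I) = 2*I**2 + (5 + I) = 5 + I + 2*I**2)
f = 8640
f/g(21) - 29260/(-19185 - 1*9369) = 8640/(5 + 21 + 2*21**2) - 29260/(-19185 - 1*9369) = 8640/(5 + 21 + 2*441) - 29260/(-19185 - 9369) = 8640/(5 + 21 + 882) - 29260/(-28554) = 8640/908 - 29260*(-1/28554) = 8640*(1/908) + 14630/14277 = 2160/227 + 14630/14277 = 34159330/3240879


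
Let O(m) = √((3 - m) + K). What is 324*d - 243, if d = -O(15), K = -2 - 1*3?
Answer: -243 - 324*I*√17 ≈ -243.0 - 1335.9*I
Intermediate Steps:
K = -5 (K = -2 - 3 = -5)
O(m) = √(-2 - m) (O(m) = √((3 - m) - 5) = √(-2 - m))
d = -I*√17 (d = -√(-2 - 1*15) = -√(-2 - 15) = -√(-17) = -I*√17 ≈ -4.1231*I)
324*d - 243 = 324*(-I*√17) - 243 = -324*I*√17 - 243 = -243 - 324*I*√17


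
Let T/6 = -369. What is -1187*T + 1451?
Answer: 2629469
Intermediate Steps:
T = -2214 (T = 6*(-369) = -2214)
-1187*T + 1451 = -1187*(-2214) + 1451 = 2628018 + 1451 = 2629469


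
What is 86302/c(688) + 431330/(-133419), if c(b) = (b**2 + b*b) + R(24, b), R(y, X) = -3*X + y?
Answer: -197970347651/63016995756 ≈ -3.1415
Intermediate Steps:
R(y, X) = y - 3*X
c(b) = 24 - 3*b + 2*b**2 (c(b) = (b**2 + b*b) + (24 - 3*b) = (b**2 + b**2) + (24 - 3*b) = 2*b**2 + (24 - 3*b) = 24 - 3*b + 2*b**2)
86302/c(688) + 431330/(-133419) = 86302/(24 - 3*688 + 2*688**2) + 431330/(-133419) = 86302/(24 - 2064 + 2*473344) + 431330*(-1/133419) = 86302/(24 - 2064 + 946688) - 431330/133419 = 86302/944648 - 431330/133419 = 86302*(1/944648) - 431330/133419 = 43151/472324 - 431330/133419 = -197970347651/63016995756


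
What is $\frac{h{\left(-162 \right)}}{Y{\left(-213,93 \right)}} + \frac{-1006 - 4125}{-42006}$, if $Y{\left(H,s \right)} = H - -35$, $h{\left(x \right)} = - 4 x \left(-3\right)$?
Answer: $\frac{41286491}{3738534} \approx 11.044$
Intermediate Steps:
$h{\left(x \right)} = 12 x$
$Y{\left(H,s \right)} = 35 + H$ ($Y{\left(H,s \right)} = H + 35 = 35 + H$)
$\frac{h{\left(-162 \right)}}{Y{\left(-213,93 \right)}} + \frac{-1006 - 4125}{-42006} = \frac{12 \left(-162\right)}{35 - 213} + \frac{-1006 - 4125}{-42006} = - \frac{1944}{-178} - - \frac{5131}{42006} = \left(-1944\right) \left(- \frac{1}{178}\right) + \frac{5131}{42006} = \frac{972}{89} + \frac{5131}{42006} = \frac{41286491}{3738534}$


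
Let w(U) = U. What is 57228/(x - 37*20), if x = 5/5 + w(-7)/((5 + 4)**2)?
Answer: -2317734/29933 ≈ -77.431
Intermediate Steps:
x = 74/81 (x = 5/5 - 7/(5 + 4)**2 = 5*(1/5) - 7/(9**2) = 1 - 7/81 = 74/81 ≈ 0.91358)
57228/(x - 37*20) = 57228/(74/81 - 37*20) = 57228/(74/81 - 740) = 57228/(-59866/81) = 57228*(-81/59866) = -2317734/29933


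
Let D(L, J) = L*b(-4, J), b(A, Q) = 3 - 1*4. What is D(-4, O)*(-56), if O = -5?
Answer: -224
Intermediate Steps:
b(A, Q) = -1 (b(A, Q) = 3 - 4 = -1)
D(L, J) = -L (D(L, J) = L*(-1) = -L)
D(-4, O)*(-56) = -1*(-4)*(-56) = 4*(-56) = -224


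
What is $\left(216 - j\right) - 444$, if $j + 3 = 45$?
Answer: $-270$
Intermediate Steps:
$j = 42$ ($j = -3 + 45 = 42$)
$\left(216 - j\right) - 444 = \left(216 - 42\right) - 444 = 174 - 444 = -270$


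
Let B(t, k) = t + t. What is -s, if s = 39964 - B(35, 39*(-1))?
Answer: -39894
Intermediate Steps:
B(t, k) = 2*t
s = 39894 (s = 39964 - 2*35 = 39964 - 1*70 = 39964 - 70 = 39894)
-s = -1*39894 = -39894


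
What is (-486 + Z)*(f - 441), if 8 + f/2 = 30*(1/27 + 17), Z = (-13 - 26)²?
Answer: 585005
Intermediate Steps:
Z = 1521 (Z = (-39)² = 1521)
f = 9056/9 (f = -16 + 2*(30*(1/27 + 17)) = -16 + 2*(30*(460/27)) = -16 + 2*(4600/9) = -16 + 9200/9 = 9056/9 ≈ 1006.2)
(-486 + Z)*(f - 441) = (-486 + 1521)*(9056/9 - 441) = 1035*(5087/9) = 585005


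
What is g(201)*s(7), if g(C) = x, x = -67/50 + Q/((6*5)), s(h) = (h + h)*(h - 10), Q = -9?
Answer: 1722/25 ≈ 68.880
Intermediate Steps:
s(h) = 2*h*(-10 + h) (s(h) = (2*h)*(-10 + h) = 2*h*(-10 + h))
x = -41/25 (x = -67/50 - 9/(6*5) = -67*1/50 - 9/30 = -67/50 - 9*1/30 = -67/50 - 3/10 = -41/25 ≈ -1.6400)
g(C) = -41/25
g(201)*s(7) = -82*7*(-10 + 7)/25 = -82*7*(-3)/25 = -41/25*(-42) = 1722/25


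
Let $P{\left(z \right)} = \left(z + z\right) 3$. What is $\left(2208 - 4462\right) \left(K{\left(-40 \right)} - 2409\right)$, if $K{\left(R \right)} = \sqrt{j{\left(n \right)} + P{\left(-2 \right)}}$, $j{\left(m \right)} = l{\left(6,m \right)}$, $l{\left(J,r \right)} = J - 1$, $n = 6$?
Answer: $5429886 - 2254 i \sqrt{7} \approx 5.4299 \cdot 10^{6} - 5963.5 i$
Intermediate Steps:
$l{\left(J,r \right)} = -1 + J$ ($l{\left(J,r \right)} = J - 1 = -1 + J$)
$j{\left(m \right)} = 5$ ($j{\left(m \right)} = -1 + 6 = 5$)
$P{\left(z \right)} = 6 z$ ($P{\left(z \right)} = 2 z 3 = 6 z$)
$K{\left(R \right)} = i \sqrt{7}$ ($K{\left(R \right)} = \sqrt{5 + 6 \left(-2\right)} = \sqrt{5 - 12} = \sqrt{-7} = i \sqrt{7}$)
$\left(2208 - 4462\right) \left(K{\left(-40 \right)} - 2409\right) = \left(2208 - 4462\right) \left(i \sqrt{7} - 2409\right) = - 2254 \left(-2409 + i \sqrt{7}\right) = 5429886 - 2254 i \sqrt{7}$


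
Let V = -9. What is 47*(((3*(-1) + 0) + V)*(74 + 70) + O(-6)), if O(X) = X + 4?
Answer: -81310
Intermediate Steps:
O(X) = 4 + X
47*(((3*(-1) + 0) + V)*(74 + 70) + O(-6)) = 47*(((3*(-1) + 0) - 9)*(74 + 70) + (4 - 6)) = 47*(((-3 + 0) - 9)*144 - 2) = 47*((-3 - 9)*144 - 2) = 47*(-12*144 - 2) = 47*(-1728 - 2) = 47*(-1730) = -81310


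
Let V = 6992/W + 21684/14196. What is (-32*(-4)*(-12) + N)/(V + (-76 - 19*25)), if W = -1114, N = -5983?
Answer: 381115553/28169250 ≈ 13.529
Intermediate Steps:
V = -240713/50687 (V = 6992/(-1114) + 21684/14196 = 6992*(-1/1114) + 21684*(1/14196) = -3496/557 + 139/91 = -240713/50687 ≈ -4.7490)
(-32*(-4)*(-12) + N)/(V + (-76 - 19*25)) = (-32*(-4)*(-12) - 5983)/(-240713/50687 + (-76 - 19*25)) = (128*(-12) - 5983)/(-240713/50687 + (-76 - 475)) = (-1536 - 5983)/(-240713/50687 - 551) = -7519/(-28169250/50687) = -7519*(-50687/28169250) = 381115553/28169250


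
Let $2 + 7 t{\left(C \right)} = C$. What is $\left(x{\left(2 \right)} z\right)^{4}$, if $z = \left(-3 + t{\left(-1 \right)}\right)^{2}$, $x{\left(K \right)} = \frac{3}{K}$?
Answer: $\frac{557256278016}{5764801} \approx 96665.0$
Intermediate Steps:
$t{\left(C \right)} = - \frac{2}{7} + \frac{C}{7}$
$z = \frac{576}{49}$ ($z = \left(-3 + \left(- \frac{2}{7} + \frac{1}{7} \left(-1\right)\right)\right)^{2} = \left(-3 - \frac{3}{7}\right)^{2} = \left(- \frac{24}{7}\right)^{2} = \frac{576}{49} \approx 11.755$)
$\left(x{\left(2 \right)} z\right)^{4} = \left(\frac{3}{2} \cdot \frac{576}{49}\right)^{4} = \left(\frac{864}{49}\right)^{4} = \frac{557256278016}{5764801}$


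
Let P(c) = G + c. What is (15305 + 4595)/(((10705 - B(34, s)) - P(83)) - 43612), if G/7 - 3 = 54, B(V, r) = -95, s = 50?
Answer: -9950/16647 ≈ -0.59770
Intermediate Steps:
G = 399 (G = 21 + 7*54 = 21 + 378 = 399)
P(c) = 399 + c
(15305 + 4595)/(((10705 - B(34, s)) - P(83)) - 43612) = (15305 + 4595)/(((10705 - 1*(-95)) - (399 + 83)) - 43612) = 19900/(((10705 + 95) - 1*482) - 43612) = 19900/((10800 - 482) - 43612) = 19900/(10318 - 43612) = 19900/(-33294) = 19900*(-1/33294) = -9950/16647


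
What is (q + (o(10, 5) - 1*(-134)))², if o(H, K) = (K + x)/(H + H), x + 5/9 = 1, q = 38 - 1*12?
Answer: 832264801/32400 ≈ 25687.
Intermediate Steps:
q = 26 (q = 38 - 12 = 26)
x = 4/9 (x = -5/9 + 1 = 4/9 ≈ 0.44444)
o(H, K) = (4/9 + K)/(2*H) (o(H, K) = (K + 4/9)/(H + H) = (4/9 + K)/((2*H)) = (4/9 + K)*(1/(2*H)) = (4/9 + K)/(2*H))
(q + (o(10, 5) - 1*(-134)))² = (26 + ((1/18)*(4 + 9*5)/10 - 1*(-134)))² = (26 + ((1/18)*(⅒)*(4 + 45) + 134))² = (26 + ((1/18)*(⅒)*49 + 134))² = (26 + (49/180 + 134))² = (26 + 24169/180)² = (28849/180)² = 832264801/32400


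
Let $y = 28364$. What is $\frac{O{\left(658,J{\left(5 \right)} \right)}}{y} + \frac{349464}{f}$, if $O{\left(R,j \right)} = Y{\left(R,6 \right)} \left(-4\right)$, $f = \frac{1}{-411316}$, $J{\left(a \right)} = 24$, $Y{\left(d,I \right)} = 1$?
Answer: $- \frac{1019261294618785}{7091} \approx -1.4374 \cdot 10^{11}$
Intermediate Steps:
$f = - \frac{1}{411316} \approx -2.4312 \cdot 10^{-6}$
$O{\left(R,j \right)} = -4$ ($O{\left(R,j \right)} = 1 \left(-4\right) = -4$)
$\frac{O{\left(658,J{\left(5 \right)} \right)}}{y} + \frac{349464}{f} = - \frac{4}{28364} + \frac{349464}{- \frac{1}{411316}} = \left(-4\right) \frac{1}{28364} + 349464 \left(-411316\right) = - \frac{1}{7091} - 143740134624 = - \frac{1019261294618785}{7091}$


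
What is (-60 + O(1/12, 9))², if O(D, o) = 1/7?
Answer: 175561/49 ≈ 3582.9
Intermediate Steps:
O(D, o) = ⅐
(-60 + O(1/12, 9))² = (-60 + ⅐)² = (-419/7)² = 175561/49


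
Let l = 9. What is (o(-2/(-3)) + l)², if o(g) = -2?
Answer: 49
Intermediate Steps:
(o(-2/(-3)) + l)² = (-2 + 9)² = 7² = 49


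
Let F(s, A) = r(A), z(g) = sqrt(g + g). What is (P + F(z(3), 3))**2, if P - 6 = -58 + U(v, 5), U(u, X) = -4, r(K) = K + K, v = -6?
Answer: 2500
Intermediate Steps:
r(K) = 2*K
z(g) = sqrt(2)*sqrt(g) (z(g) = sqrt(2*g) = sqrt(2)*sqrt(g))
F(s, A) = 2*A
P = -56 (P = 6 + (-58 - 4) = 6 - 62 = -56)
(P + F(z(3), 3))**2 = (-56 + 2*3)**2 = (-56 + 6)**2 = (-50)**2 = 2500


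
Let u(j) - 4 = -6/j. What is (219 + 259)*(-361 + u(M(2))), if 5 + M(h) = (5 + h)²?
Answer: -1877823/11 ≈ -1.7071e+5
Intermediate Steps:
M(h) = -5 + (5 + h)²
u(j) = 4 - 6/j
(219 + 259)*(-361 + u(M(2))) = (219 + 259)*(-361 + (4 - 6/(-5 + (5 + 2)²))) = 478*(-361 + (4 - 6/(-5 + 7²))) = 478*(-361 + (4 - 6/(-5 + 49))) = 478*(-361 + (4 - 6/44)) = 478*(-361 + (4 - 6*1/44)) = 478*(-361 + (4 - 3/22)) = 478*(-361 + 85/22) = 478*(-7857/22) = -1877823/11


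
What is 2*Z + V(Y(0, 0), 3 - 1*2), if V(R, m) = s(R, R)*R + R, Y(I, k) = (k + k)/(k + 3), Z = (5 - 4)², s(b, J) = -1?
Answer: 2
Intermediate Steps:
Z = 1 (Z = 1² = 1)
Y(I, k) = 2*k/(3 + k) (Y(I, k) = (2*k)/(3 + k) = 2*k/(3 + k))
V(R, m) = 0 (V(R, m) = -R + R = 0)
2*Z + V(Y(0, 0), 3 - 1*2) = 2*1 + 0 = 2 + 0 = 2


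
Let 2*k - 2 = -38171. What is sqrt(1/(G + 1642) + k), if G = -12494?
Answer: I*sqrt(561875851435)/5426 ≈ 138.15*I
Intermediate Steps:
k = -38169/2 (k = 1 + (1/2)*(-38171) = 1 - 38171/2 = -38169/2 ≈ -19085.)
sqrt(1/(G + 1642) + k) = sqrt(1/(-12494 + 1642) - 38169/2) = sqrt(1/(-10852) - 38169/2) = sqrt(-1/10852 - 38169/2) = sqrt(-207104995/10852) = I*sqrt(561875851435)/5426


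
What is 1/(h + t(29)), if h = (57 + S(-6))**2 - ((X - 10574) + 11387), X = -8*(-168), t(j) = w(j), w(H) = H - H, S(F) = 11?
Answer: 1/2467 ≈ 0.00040535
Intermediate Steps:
w(H) = 0
t(j) = 0
X = 1344
h = 2467 (h = (57 + 11)**2 - ((1344 - 10574) + 11387) = 68**2 - (-9230 + 11387) = 4624 - 1*2157 = 4624 - 2157 = 2467)
1/(h + t(29)) = 1/(2467 + 0) = 1/2467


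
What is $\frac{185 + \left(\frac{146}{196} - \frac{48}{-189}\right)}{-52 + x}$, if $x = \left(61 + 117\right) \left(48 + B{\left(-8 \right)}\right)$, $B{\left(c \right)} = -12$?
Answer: $\frac{164051}{5605992} \approx 0.029263$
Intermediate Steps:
$x = 6408$ ($x = \left(61 + 117\right) \left(48 - 12\right) = 178 \cdot 36 = 6408$)
$\frac{185 + \left(\frac{146}{196} - \frac{48}{-189}\right)}{-52 + x} = \frac{185 + \left(\frac{146}{196} - \frac{48}{-189}\right)}{-52 + 6408} = \frac{185 + \left(146 \cdot \frac{1}{196} - - \frac{16}{63}\right)}{6356} = \left(185 + \left(\frac{73}{98} + \frac{16}{63}\right)\right) \frac{1}{6356} = \left(185 + \frac{881}{882}\right) \frac{1}{6356} = \frac{164051}{882} \cdot \frac{1}{6356} = \frac{164051}{5605992}$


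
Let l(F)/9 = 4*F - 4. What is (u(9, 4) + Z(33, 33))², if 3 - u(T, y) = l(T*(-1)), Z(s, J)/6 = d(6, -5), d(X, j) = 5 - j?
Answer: 178929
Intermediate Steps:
Z(s, J) = 60 (Z(s, J) = 6*(5 - 1*(-5)) = 6*(5 + 5) = 6*10 = 60)
l(F) = -36 + 36*F (l(F) = 9*(4*F - 4) = 9*(-4 + 4*F) = -36 + 36*F)
u(T, y) = 39 + 36*T (u(T, y) = 3 - (-36 + 36*(T*(-1))) = 3 - (-36 + 36*(-T)) = 3 - (-36 - 36*T) = 3 + (36 + 36*T) = 39 + 36*T)
(u(9, 4) + Z(33, 33))² = ((39 + 36*9) + 60)² = ((39 + 324) + 60)² = (363 + 60)² = 423² = 178929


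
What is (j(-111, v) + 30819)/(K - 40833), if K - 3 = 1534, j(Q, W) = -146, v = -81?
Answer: -30673/39296 ≈ -0.78056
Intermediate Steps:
K = 1537 (K = 3 + 1534 = 1537)
(j(-111, v) + 30819)/(K - 40833) = (-146 + 30819)/(1537 - 40833) = 30673/(-39296) = 30673*(-1/39296) = -30673/39296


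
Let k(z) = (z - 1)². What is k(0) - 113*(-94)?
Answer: 10623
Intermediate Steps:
k(z) = (-1 + z)²
k(0) - 113*(-94) = (-1 + 0)² - 113*(-94) = (-1)² + 10622 = 1 + 10622 = 10623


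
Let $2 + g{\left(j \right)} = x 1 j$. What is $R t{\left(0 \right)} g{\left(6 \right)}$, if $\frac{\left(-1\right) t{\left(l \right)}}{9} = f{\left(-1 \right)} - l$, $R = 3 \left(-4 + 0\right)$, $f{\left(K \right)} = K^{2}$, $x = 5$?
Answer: $3024$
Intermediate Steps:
$R = -12$ ($R = 3 \left(-4\right) = -12$)
$g{\left(j \right)} = -2 + 5 j$ ($g{\left(j \right)} = -2 + 5 \cdot 1 j = -2 + 5 j$)
$t{\left(l \right)} = -9 + 9 l$ ($t{\left(l \right)} = - 9 \left(\left(-1\right)^{2} - l\right) = - 9 \left(1 - l\right) = -9 + 9 l$)
$R t{\left(0 \right)} g{\left(6 \right)} = - 12 \left(-9 + 9 \cdot 0\right) \left(-2 + 5 \cdot 6\right) = - 12 \left(-9 + 0\right) \left(-2 + 30\right) = \left(-12\right) \left(-9\right) 28 = 108 \cdot 28 = 3024$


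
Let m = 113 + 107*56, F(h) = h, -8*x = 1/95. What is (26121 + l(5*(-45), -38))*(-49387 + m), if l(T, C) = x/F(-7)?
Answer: -158279678219/140 ≈ -1.1306e+9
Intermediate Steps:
x = -1/760 (x = -⅛/95 = -⅛*1/95 = -1/760 ≈ -0.0013158)
l(T, C) = 1/5320 (l(T, C) = -1/760/(-7) = -1/760*(-⅐) = 1/5320)
m = 6105 (m = 113 + 5992 = 6105)
(26121 + l(5*(-45), -38))*(-49387 + m) = (26121 + 1/5320)*(-49387 + 6105) = (138963721/5320)*(-43282) = -158279678219/140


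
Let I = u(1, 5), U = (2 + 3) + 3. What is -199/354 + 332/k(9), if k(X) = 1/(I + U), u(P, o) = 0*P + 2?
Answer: 1175081/354 ≈ 3319.4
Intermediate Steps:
u(P, o) = 2 (u(P, o) = 0 + 2 = 2)
U = 8 (U = 5 + 3 = 8)
I = 2
k(X) = ⅒ (k(X) = 1/(2 + 8) = 1/10 = ⅒)
-199/354 + 332/k(9) = -199/354 + 332/(⅒) = -199*1/354 + 332*10 = -199/354 + 3320 = 1175081/354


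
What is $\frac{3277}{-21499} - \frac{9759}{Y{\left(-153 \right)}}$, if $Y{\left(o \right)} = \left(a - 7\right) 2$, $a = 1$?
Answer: $\frac{69923139}{85996} \approx 813.1$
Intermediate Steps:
$Y{\left(o \right)} = -12$ ($Y{\left(o \right)} = \left(1 - 7\right) 2 = \left(-6\right) 2 = -12$)
$\frac{3277}{-21499} - \frac{9759}{Y{\left(-153 \right)}} = \frac{3277}{-21499} - \frac{9759}{-12} = 3277 \left(- \frac{1}{21499}\right) - - \frac{3253}{4} = - \frac{3277}{21499} + \frac{3253}{4} = \frac{69923139}{85996}$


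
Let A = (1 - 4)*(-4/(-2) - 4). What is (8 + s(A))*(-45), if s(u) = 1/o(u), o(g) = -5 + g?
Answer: -405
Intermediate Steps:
A = 6 (A = -3*(-4*(-1/2) - 4) = -3*(2 - 4) = -3*(-2) = 6)
s(u) = 1/(-5 + u)
(8 + s(A))*(-45) = (8 + 1/(-5 + 6))*(-45) = (8 + 1/1)*(-45) = (8 + 1)*(-45) = 9*(-45) = -405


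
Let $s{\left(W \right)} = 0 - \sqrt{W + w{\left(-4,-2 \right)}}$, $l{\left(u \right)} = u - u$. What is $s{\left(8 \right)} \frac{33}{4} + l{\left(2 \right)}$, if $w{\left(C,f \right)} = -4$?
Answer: $- \frac{33}{2} \approx -16.5$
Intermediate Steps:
$l{\left(u \right)} = 0$
$s{\left(W \right)} = - \sqrt{-4 + W}$ ($s{\left(W \right)} = 0 - \sqrt{W - 4} = 0 - \sqrt{-4 + W} = - \sqrt{-4 + W}$)
$s{\left(8 \right)} \frac{33}{4} + l{\left(2 \right)} = - \sqrt{-4 + 8} \cdot \frac{33}{4} + 0 = - \sqrt{4} \cdot 33 \cdot \frac{1}{4} + 0 = \left(-1\right) 2 \cdot \frac{33}{4} + 0 = \left(-2\right) \frac{33}{4} + 0 = - \frac{33}{2} + 0 = - \frac{33}{2}$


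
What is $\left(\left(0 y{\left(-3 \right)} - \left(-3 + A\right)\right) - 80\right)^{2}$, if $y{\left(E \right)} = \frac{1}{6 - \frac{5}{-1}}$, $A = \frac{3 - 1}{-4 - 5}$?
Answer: $\frac{477481}{81} \approx 5894.8$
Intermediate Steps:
$A = - \frac{2}{9}$ ($A = \frac{2}{-9} = 2 \left(- \frac{1}{9}\right) = - \frac{2}{9} \approx -0.22222$)
$y{\left(E \right)} = \frac{1}{11}$ ($y{\left(E \right)} = \frac{1}{6 - -5} = \frac{1}{6 + 5} = \frac{1}{11}$)
$\left(\left(0 y{\left(-3 \right)} - \left(-3 + A\right)\right) - 80\right)^{2} = \left(\left(0 \cdot \frac{1}{11} + \left(3 - - \frac{2}{9}\right)\right) - 80\right)^{2} = \left(\left(0 + \left(3 + \frac{2}{9}\right)\right) - 80\right)^{2} = \left(\left(0 + \frac{29}{9}\right) - 80\right)^{2} = \left(\frac{29}{9} - 80\right)^{2} = \left(- \frac{691}{9}\right)^{2} = \frac{477481}{81}$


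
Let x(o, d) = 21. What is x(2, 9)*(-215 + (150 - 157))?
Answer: -4662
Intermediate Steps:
x(2, 9)*(-215 + (150 - 157)) = 21*(-215 + (150 - 157)) = 21*(-215 - 7) = 21*(-222) = -4662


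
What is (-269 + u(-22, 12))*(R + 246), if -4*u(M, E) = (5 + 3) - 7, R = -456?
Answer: 113085/2 ≈ 56543.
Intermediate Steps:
u(M, E) = -¼ (u(M, E) = -((5 + 3) - 7)/4 = -(8 - 7)/4 = -¼*1 = -¼)
(-269 + u(-22, 12))*(R + 246) = (-269 - ¼)*(-456 + 246) = -1077/4*(-210) = 113085/2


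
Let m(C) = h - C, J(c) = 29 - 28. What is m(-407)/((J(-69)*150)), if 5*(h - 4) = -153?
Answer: 317/125 ≈ 2.5360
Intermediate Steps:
h = -133/5 (h = 4 + (⅕)*(-153) = 4 - 153/5 = -133/5 ≈ -26.600)
J(c) = 1
m(C) = -133/5 - C
m(-407)/((J(-69)*150)) = (-133/5 - 1*(-407))/((1*150)) = (-133/5 + 407)/150 = (1902/5)*(1/150) = 317/125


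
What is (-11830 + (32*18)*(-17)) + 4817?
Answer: -16805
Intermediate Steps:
(-11830 + (32*18)*(-17)) + 4817 = (-11830 + 576*(-17)) + 4817 = (-11830 - 9792) + 4817 = -21622 + 4817 = -16805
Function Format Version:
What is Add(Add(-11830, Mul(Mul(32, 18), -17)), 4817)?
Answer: -16805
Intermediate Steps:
Add(Add(-11830, Mul(Mul(32, 18), -17)), 4817) = Add(Add(-11830, Mul(576, -17)), 4817) = Add(Add(-11830, -9792), 4817) = Add(-21622, 4817) = -16805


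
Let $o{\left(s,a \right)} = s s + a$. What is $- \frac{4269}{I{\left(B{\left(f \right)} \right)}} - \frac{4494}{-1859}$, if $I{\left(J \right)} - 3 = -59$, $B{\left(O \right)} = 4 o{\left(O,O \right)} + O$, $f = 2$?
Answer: $\frac{8187735}{104104} \approx 78.65$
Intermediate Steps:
$o{\left(s,a \right)} = a + s^{2}$ ($o{\left(s,a \right)} = s^{2} + a = a + s^{2}$)
$B{\left(O \right)} = 4 O^{2} + 5 O$ ($B{\left(O \right)} = 4 \left(O + O^{2}\right) + O = \left(4 O + 4 O^{2}\right) + O = 4 O^{2} + 5 O$)
$I{\left(J \right)} = -56$ ($I{\left(J \right)} = 3 - 59 = -56$)
$- \frac{4269}{I{\left(B{\left(f \right)} \right)}} - \frac{4494}{-1859} = - \frac{4269}{-56} - \frac{4494}{-1859} = \left(-4269\right) \left(- \frac{1}{56}\right) - - \frac{4494}{1859} = \frac{4269}{56} + \frac{4494}{1859} = \frac{8187735}{104104}$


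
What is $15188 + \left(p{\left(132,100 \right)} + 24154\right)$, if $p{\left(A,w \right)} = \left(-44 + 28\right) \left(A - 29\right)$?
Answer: $37694$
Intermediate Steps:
$p{\left(A,w \right)} = 464 - 16 A$ ($p{\left(A,w \right)} = - 16 \left(-29 + A\right) = 464 - 16 A$)
$15188 + \left(p{\left(132,100 \right)} + 24154\right) = 15188 + \left(\left(464 - 2112\right) + 24154\right) = 15188 + \left(-1648 + 24154\right) = 15188 + 22506 = 37694$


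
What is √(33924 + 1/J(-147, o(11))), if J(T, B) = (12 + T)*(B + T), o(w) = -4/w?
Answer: √180508689167565/72945 ≈ 184.18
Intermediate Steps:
√(33924 + 1/J(-147, o(11))) = √(33924 + 1/((-147)² + 12*(-4/11) + 12*(-147) - 4/11*(-147))) = √(33924 + 1/(21609 + 12*(-4*1/11) - 1764 - 4*1/11*(-147))) = √(33924 + 1/(21609 + 12*(-4/11) - 1764 - 4/11*(-147))) = √(33924 + 1/(21609 - 48/11 - 1764 + 588/11)) = √(33924 + 1/(218835/11)) = √(33924 + 11/218835) = √(7423758551/218835) = √180508689167565/72945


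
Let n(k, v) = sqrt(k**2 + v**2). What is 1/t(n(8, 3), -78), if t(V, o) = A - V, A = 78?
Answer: 78/6011 + sqrt(73)/6011 ≈ 0.014398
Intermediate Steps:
t(V, o) = 78 - V
1/t(n(8, 3), -78) = 1/(78 - sqrt(8**2 + 3**2)) = 1/(78 - sqrt(64 + 9)) = 1/(78 - sqrt(73))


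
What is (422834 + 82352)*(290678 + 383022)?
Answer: 340343808200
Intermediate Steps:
(422834 + 82352)*(290678 + 383022) = 505186*673700 = 340343808200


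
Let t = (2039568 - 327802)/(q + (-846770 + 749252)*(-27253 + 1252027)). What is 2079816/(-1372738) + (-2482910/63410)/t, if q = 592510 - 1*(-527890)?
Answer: 10177124128886521233290/3725030334522007 ≈ 2.7321e+6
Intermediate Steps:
q = 1120400 (q = 592510 + 527890 = 1120400)
t = -855883/59718195266 (t = (2039568 - 327802)/(1120400 + (-846770 + 749252)*(-27253 + 1252027)) = 1711766/(1120400 - 97518*1224774) = 1711766/(1120400 - 119437510932) = 1711766/(-119436390532) = 1711766*(-1/119436390532) = -855883/59718195266 ≈ -1.4332e-5)
2079816/(-1372738) + (-2482910/63410)/t = 2079816/(-1372738) + (-2482910/63410)/(-855883/59718195266) = 2079816*(-1/1372738) - 2482910*1/63410*(-59718195266/855883) = -1039908/686369 - 248291/6341*(-59718195266/855883) = -1039908/686369 + 14827490420790406/5427154103 = 10177124128886521233290/3725030334522007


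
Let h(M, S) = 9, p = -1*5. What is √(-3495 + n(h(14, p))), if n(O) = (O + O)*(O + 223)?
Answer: √681 ≈ 26.096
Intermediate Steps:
p = -5
n(O) = 2*O*(223 + O) (n(O) = (2*O)*(223 + O) = 2*O*(223 + O))
√(-3495 + n(h(14, p))) = √(-3495 + 2*9*(223 + 9)) = √(-3495 + 2*9*232) = √(-3495 + 4176) = √681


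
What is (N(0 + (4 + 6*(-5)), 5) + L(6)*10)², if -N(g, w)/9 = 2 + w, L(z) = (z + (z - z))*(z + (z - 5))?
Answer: 127449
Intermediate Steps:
L(z) = z*(-5 + 2*z) (L(z) = (z + 0)*(z + (-5 + z)) = z*(-5 + 2*z))
N(g, w) = -18 - 9*w (N(g, w) = -9*(2 + w) = -18 - 9*w)
(N(0 + (4 + 6*(-5)), 5) + L(6)*10)² = ((-18 - 9*5) + (6*(-5 + 2*6))*10)² = ((-18 - 45) + (6*(-5 + 12))*10)² = (-63 + (6*7)*10)² = (-63 + 42*10)² = (-63 + 420)² = 357² = 127449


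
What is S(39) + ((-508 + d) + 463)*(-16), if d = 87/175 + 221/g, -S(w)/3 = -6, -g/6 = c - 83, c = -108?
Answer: 72895934/100275 ≈ 726.96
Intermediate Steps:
g = 1146 (g = -6*(-108 - 83) = -6*(-191) = 1146)
S(w) = 18 (S(w) = -3*(-6) = 18)
d = 138377/200550 (d = 87/175 + 221/1146 = 138377/200550 ≈ 0.68999)
S(39) + ((-508 + d) + 463)*(-16) = 18 + ((-508 + 138377/200550) + 463)*(-16) = 18 + (-101741023/200550 + 463)*(-16) = 18 - 8886373/200550*(-16) = 18 + 71090984/100275 = 72895934/100275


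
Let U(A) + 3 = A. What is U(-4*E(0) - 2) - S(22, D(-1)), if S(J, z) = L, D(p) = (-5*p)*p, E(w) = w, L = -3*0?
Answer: -5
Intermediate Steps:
L = 0
D(p) = -5*p²
U(A) = -3 + A
S(J, z) = 0
U(-4*E(0) - 2) - S(22, D(-1)) = (-3 + (-4*0 - 2)) - 1*0 = (-3 + (0 - 2)) + 0 = (-3 - 2) + 0 = -5 + 0 = -5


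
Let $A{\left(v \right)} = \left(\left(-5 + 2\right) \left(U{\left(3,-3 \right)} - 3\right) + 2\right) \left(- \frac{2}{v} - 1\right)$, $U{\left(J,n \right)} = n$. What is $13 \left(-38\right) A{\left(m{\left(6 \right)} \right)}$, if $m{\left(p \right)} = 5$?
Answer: $13832$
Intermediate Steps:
$A{\left(v \right)} = -20 - \frac{40}{v}$ ($A{\left(v \right)} = \left(\left(-5 + 2\right) \left(-3 - 3\right) + 2\right) \left(- \frac{2}{v} - 1\right) = \left(\left(-3\right) \left(-6\right) + 2\right) \left(-1 - \frac{2}{v}\right) = \left(18 + 2\right) \left(-1 - \frac{2}{v}\right) = 20 \left(-1 - \frac{2}{v}\right) = -20 - \frac{40}{v}$)
$13 \left(-38\right) A{\left(m{\left(6 \right)} \right)} = 13 \left(-38\right) \left(-20 - \frac{40}{5}\right) = - 494 \left(-20 - 8\right) = \left(-494\right) \left(-28\right) = 13832$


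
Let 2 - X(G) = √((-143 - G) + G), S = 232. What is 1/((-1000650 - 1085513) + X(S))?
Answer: I/(√143 - 2086161*I) ≈ -4.7935e-7 + 2.7477e-12*I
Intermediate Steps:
X(G) = 2 - I*√143 (X(G) = 2 - √((-143 - G) + G) = 2 - √(-143) = 2 - I*√143)
1/((-1000650 - 1085513) + X(S)) = 1/((-1000650 - 1085513) + (2 - I*√143)) = 1/(-2086163 + (2 - I*√143)) = 1/(-2086161 - I*√143)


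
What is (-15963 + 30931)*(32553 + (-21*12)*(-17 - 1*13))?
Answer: 600411384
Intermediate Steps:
(-15963 + 30931)*(32553 + (-21*12)*(-17 - 1*13)) = 14968*(32553 - 252*(-17 - 13)) = 14968*(32553 - 252*(-30)) = 14968*(32553 + 7560) = 14968*40113 = 600411384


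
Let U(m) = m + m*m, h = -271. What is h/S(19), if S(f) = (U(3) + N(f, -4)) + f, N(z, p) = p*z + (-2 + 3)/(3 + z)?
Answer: 5962/989 ≈ 6.0283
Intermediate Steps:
N(z, p) = 1/(3 + z) + p*z (N(z, p) = p*z + 1/(3 + z) = 1/(3 + z) + p*z)
U(m) = m + m²
S(f) = 12 + f + (1 - 12*f - 4*f²)/(3 + f) (S(f) = (3*(1 + 3) + (1 - 4*f² + 3*(-4)*f)/(3 + f)) + f = (3*4 + (1 - 4*f² - 12*f)/(3 + f)) + f = (12 + (1 - 12*f - 4*f²)/(3 + f)) + f = 12 + f + (1 - 12*f - 4*f²)/(3 + f))
h/S(19) = -271*(3 + 19)/(37 - 3*19² + 3*19) = -271*22/(37 - 3*361 + 57) = -271*22/(37 - 1083 + 57) = -271/((1/22)*(-989)) = -271/(-989/22) = -271*(-22/989) = 5962/989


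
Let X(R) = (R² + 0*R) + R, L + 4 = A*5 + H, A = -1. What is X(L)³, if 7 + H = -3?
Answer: 40001688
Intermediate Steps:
H = -10 (H = -7 - 3 = -10)
L = -19 (L = -4 + (-1*5 - 10) = -4 + (-5 - 10) = -4 - 15 = -19)
X(R) = R + R² (X(R) = (R² + 0) + R = R² + R = R + R²)
X(L)³ = (-19*(1 - 19))³ = (-19*(-18))³ = 342³ = 40001688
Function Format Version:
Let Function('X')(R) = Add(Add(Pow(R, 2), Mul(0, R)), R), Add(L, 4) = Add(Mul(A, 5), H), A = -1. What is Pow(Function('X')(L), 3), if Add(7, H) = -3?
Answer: 40001688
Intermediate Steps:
H = -10 (H = Add(-7, -3) = -10)
L = -19 (L = Add(-4, Add(Mul(-1, 5), -10)) = Add(-4, Add(-5, -10)) = Add(-4, -15) = -19)
Function('X')(R) = Add(R, Pow(R, 2)) (Function('X')(R) = Add(Add(Pow(R, 2), 0), R) = Add(Pow(R, 2), R) = Add(R, Pow(R, 2)))
Pow(Function('X')(L), 3) = Pow(Mul(-19, Add(1, -19)), 3) = Pow(Mul(-19, -18), 3) = Pow(342, 3) = 40001688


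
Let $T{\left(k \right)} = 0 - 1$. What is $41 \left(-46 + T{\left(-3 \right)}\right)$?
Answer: $-1927$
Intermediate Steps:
$T{\left(k \right)} = -1$
$41 \left(-46 + T{\left(-3 \right)}\right) = 41 \left(-46 - 1\right) = 41 \left(-47\right) = -1927$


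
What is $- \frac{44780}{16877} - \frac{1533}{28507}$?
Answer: $- \frac{1302415901}{481112639} \approx -2.7071$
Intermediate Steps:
$- \frac{44780}{16877} - \frac{1533}{28507} = - \frac{1302415901}{481112639}$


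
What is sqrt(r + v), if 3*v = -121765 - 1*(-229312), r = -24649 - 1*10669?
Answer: 3*sqrt(59) ≈ 23.043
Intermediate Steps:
r = -35318 (r = -24649 - 10669 = -35318)
v = 35849 (v = (-121765 - 1*(-229312))/3 = (-121765 + 229312)/3 = (1/3)*107547 = 35849)
sqrt(r + v) = sqrt(-35318 + 35849) = sqrt(531) = 3*sqrt(59)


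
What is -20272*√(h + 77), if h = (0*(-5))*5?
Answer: -20272*√77 ≈ -1.7789e+5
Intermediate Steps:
h = 0 (h = 0*5 = 0)
-20272*√(h + 77) = -20272*√(0 + 77) = -20272*√77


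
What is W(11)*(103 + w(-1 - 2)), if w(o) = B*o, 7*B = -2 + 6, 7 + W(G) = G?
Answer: 2836/7 ≈ 405.14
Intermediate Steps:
W(G) = -7 + G
B = 4/7 (B = (-2 + 6)/7 = (⅐)*4 = 4/7 ≈ 0.57143)
w(o) = 4*o/7
W(11)*(103 + w(-1 - 2)) = (-7 + 11)*(103 + 4*(-1 - 2)/7) = 4*(103 + (4/7)*(-3)) = 4*(103 - 12/7) = 4*(709/7) = 2836/7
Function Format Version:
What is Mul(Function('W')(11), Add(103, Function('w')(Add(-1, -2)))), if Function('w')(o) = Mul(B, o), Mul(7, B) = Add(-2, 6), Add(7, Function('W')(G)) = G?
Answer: Rational(2836, 7) ≈ 405.14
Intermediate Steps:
Function('W')(G) = Add(-7, G)
B = Rational(4, 7) (B = Mul(Rational(1, 7), Add(-2, 6)) = Mul(Rational(1, 7), 4) = Rational(4, 7) ≈ 0.57143)
Function('w')(o) = Mul(Rational(4, 7), o)
Mul(Function('W')(11), Add(103, Function('w')(Add(-1, -2)))) = Mul(Add(-7, 11), Add(103, Mul(Rational(4, 7), Add(-1, -2)))) = Mul(4, Add(103, Mul(Rational(4, 7), -3))) = Mul(4, Add(103, Rational(-12, 7))) = Mul(4, Rational(709, 7)) = Rational(2836, 7)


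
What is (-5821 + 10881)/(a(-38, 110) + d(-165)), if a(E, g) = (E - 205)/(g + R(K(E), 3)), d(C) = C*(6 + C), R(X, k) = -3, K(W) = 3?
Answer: 270710/1403451 ≈ 0.19289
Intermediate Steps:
a(E, g) = (-205 + E)/(-3 + g) (a(E, g) = (E - 205)/(g - 3) = (-205 + E)/(-3 + g))
(-5821 + 10881)/(a(-38, 110) + d(-165)) = (-5821 + 10881)/((-205 - 38)/(-3 + 110) - 165*(6 - 165)) = 5060/(-243/107 - 165*(-159)) = 5060/((1/107)*(-243) + 26235) = 5060/(-243/107 + 26235) = 5060/(2806902/107) = 5060*(107/2806902) = 270710/1403451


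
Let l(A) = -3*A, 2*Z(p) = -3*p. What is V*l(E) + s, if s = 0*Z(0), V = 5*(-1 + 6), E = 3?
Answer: -225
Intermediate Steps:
Z(p) = -3*p/2 (Z(p) = (-3*p)/2 = -3*p/2)
V = 25 (V = 5*5 = 25)
s = 0 (s = 0*(-3/2*0) = 0*0 = 0)
V*l(E) + s = 25*(-3*3) + 0 = 25*(-9) + 0 = -225 + 0 = -225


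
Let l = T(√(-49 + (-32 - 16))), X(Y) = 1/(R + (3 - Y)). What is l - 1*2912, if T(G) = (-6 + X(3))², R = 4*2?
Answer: -184159/64 ≈ -2877.5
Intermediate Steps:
R = 8
X(Y) = 1/(11 - Y) (X(Y) = 1/(8 + (3 - Y)) = 1/(11 - Y))
T(G) = 2209/64 (T(G) = (-6 + 1/(11 - 1*3))² = (-6 + 1/(11 - 3))² = (-6 + 1/8)² = (-6 + ⅛)² = (-47/8)² = 2209/64)
l = 2209/64 ≈ 34.516
l - 1*2912 = 2209/64 - 1*2912 = 2209/64 - 2912 = -184159/64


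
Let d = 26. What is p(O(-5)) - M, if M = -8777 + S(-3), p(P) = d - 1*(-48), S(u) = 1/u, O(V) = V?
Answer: 26554/3 ≈ 8851.3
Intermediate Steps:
S(u) = 1/u
p(P) = 74 (p(P) = 26 - 1*(-48) = 26 + 48 = 74)
M = -26332/3 (M = -8777 + 1/(-3) = -8777 - ⅓ = -26332/3 ≈ -8777.3)
p(O(-5)) - M = 74 - 1*(-26332/3) = 74 + 26332/3 = 26554/3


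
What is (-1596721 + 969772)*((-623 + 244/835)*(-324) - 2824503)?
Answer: 1373013696282309/835 ≈ 1.6443e+12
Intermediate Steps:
(-1596721 + 969772)*((-623 + 244/835)*(-324) - 2824503) = -626949*((-623 + 244*(1/835))*(-324) - 2824503) = -626949*((-623 + 244/835)*(-324) - 2824503) = -626949*(-519961/835*(-324) - 2824503) = -626949*(168467364/835 - 2824503) = -626949*(-2189992641/835) = 1373013696282309/835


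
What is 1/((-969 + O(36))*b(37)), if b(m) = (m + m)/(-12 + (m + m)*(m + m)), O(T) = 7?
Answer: -1366/17797 ≈ -0.076754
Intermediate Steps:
b(m) = 2*m/(-12 + 4*m²) (b(m) = (2*m)/(-12 + (2*m)*(2*m)) = (2*m)/(-12 + 4*m²) = 2*m/(-12 + 4*m²))
1/((-969 + O(36))*b(37)) = 1/((-969 + 7)*((½)*37/(-3 + 37²))) = 1/(-481*37/(-3 + 1369)) = 1/(-481*37/1366) = 1/(-962*37/2732) = 1/(-17797/1366) = -1366/17797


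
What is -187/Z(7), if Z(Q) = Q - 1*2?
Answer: -187/5 ≈ -37.400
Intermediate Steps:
Z(Q) = -2 + Q (Z(Q) = Q - 2 = -2 + Q)
-187/Z(7) = -187/(-2 + 7) = -187/5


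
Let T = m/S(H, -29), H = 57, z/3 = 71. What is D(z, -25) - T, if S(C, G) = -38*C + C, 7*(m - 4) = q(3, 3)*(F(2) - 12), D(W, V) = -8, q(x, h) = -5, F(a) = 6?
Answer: -118046/14763 ≈ -7.9961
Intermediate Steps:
z = 213 (z = 3*71 = 213)
m = 58/7 (m = 4 + (-5*(6 - 12))/7 = 4 + (-5*(-6))/7 = 4 + (⅐)*30 = 4 + 30/7 = 58/7 ≈ 8.2857)
S(C, G) = -37*C
T = -58/14763 (T = 58/(7*((-37*57))) = (58/7)/(-2109) = (58/7)*(-1/2109) = -58/14763 ≈ -0.0039287)
D(z, -25) - T = -8 - 1*(-58/14763) = -8 + 58/14763 = -118046/14763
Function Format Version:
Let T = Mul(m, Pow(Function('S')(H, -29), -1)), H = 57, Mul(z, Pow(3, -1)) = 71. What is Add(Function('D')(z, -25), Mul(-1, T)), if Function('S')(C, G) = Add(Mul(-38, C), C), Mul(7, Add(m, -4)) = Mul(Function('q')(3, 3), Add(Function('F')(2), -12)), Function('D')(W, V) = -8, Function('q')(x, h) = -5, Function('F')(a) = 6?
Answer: Rational(-118046, 14763) ≈ -7.9961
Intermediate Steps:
z = 213 (z = Mul(3, 71) = 213)
m = Rational(58, 7) (m = Add(4, Mul(Rational(1, 7), Mul(-5, Add(6, -12)))) = Add(4, Mul(Rational(1, 7), Mul(-5, -6))) = Add(4, Mul(Rational(1, 7), 30)) = Add(4, Rational(30, 7)) = Rational(58, 7) ≈ 8.2857)
Function('S')(C, G) = Mul(-37, C)
T = Rational(-58, 14763) (T = Mul(Rational(58, 7), Pow(Mul(-37, 57), -1)) = Mul(Rational(58, 7), Pow(-2109, -1)) = Mul(Rational(58, 7), Rational(-1, 2109)) = Rational(-58, 14763) ≈ -0.0039287)
Add(Function('D')(z, -25), Mul(-1, T)) = Add(-8, Mul(-1, Rational(-58, 14763))) = Add(-8, Rational(58, 14763)) = Rational(-118046, 14763)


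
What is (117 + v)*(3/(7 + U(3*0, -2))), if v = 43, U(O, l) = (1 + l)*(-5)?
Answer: 40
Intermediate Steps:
U(O, l) = -5 - 5*l
(117 + v)*(3/(7 + U(3*0, -2))) = (117 + 43)*(3/(7 + (-5 - 5*(-2)))) = 160*(3/(7 + (-5 + 10))) = 160*(3/(7 + 5)) = 160*(3/12) = 160*((1/12)*3) = 160*(¼) = 40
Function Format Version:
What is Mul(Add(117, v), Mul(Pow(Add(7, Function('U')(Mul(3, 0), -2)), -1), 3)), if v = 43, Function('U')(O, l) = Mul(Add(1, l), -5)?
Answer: 40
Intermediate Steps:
Function('U')(O, l) = Add(-5, Mul(-5, l))
Mul(Add(117, v), Mul(Pow(Add(7, Function('U')(Mul(3, 0), -2)), -1), 3)) = Mul(Add(117, 43), Mul(Pow(Add(7, Add(-5, Mul(-5, -2))), -1), 3)) = Mul(160, Mul(Pow(Add(7, Add(-5, 10)), -1), 3)) = Mul(160, Mul(Pow(Add(7, 5), -1), 3)) = Mul(160, Mul(Pow(12, -1), 3)) = Mul(160, Mul(Rational(1, 12), 3)) = Mul(160, Rational(1, 4)) = 40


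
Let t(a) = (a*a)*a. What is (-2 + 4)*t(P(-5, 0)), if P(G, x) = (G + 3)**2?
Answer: 128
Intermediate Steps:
P(G, x) = (3 + G)**2
t(a) = a**3 (t(a) = a**2*a = a**3)
(-2 + 4)*t(P(-5, 0)) = (-2 + 4)*((3 - 5)**2)**3 = 2*((-2)**2)**3 = 2*4**3 = 2*64 = 128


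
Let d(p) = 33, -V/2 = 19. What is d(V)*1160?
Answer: 38280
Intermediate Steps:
V = -38 (V = -2*19 = -38)
d(V)*1160 = 33*1160 = 38280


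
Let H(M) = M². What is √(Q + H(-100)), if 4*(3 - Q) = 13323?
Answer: √26689/2 ≈ 81.684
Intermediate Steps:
Q = -13311/4 (Q = 3 - ¼*13323 = 3 - 13323/4 = -13311/4 ≈ -3327.8)
√(Q + H(-100)) = √(-13311/4 + (-100)²) = √(-13311/4 + 10000) = √(26689/4) = √26689/2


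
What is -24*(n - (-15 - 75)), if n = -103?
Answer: 312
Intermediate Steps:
-24*(n - (-15 - 75)) = -24*(-103 - (-15 - 75)) = -24*(-103 - 1*(-90)) = -24*(-103 + 90) = -24*(-13) = 312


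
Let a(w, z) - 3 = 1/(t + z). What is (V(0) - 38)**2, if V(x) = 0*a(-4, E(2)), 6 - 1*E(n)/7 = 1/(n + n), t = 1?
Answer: 1444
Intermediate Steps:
E(n) = 42 - 7/(2*n) (E(n) = 42 - 7/(n + n) = 42 - 7*1/(2*n) = 42 - 7/(2*n))
a(w, z) = 3 + 1/(1 + z)
V(x) = 0 (V(x) = 0*((4 + 3*(42 - 7/2/2))/(1 + (42 - 7/2/2))) = 0*((4 + 3*(42 - 7/2*1/2))/(1 + (42 - 7/2*1/2))) = 0*((4 + 3*(42 - 7/4))/(1 + (42 - 7/4))) = 0*((4 + 3*(161/4))/(1 + 161/4)) = 0*((4 + 483/4)/(165/4)) = 0*((4/165)*(499/4)) = 0*(499/165) = 0)
(V(0) - 38)**2 = (0 - 38)**2 = (-38)**2 = 1444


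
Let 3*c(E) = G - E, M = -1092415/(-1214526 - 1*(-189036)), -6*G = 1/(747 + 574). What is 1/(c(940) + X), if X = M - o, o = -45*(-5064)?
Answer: -406401687/92737722721847 ≈ -4.3823e-6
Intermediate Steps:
o = 227880
G = -1/7926 (G = -1/(6*(747 + 574)) = -⅙/1321 = -⅙*1/1321 = -1/7926 ≈ -0.00012617)
M = 218483/205098 (M = -1092415/(-1214526 + 189036) = -1092415/(-1025490) = -1092415*(-1/1025490) = 218483/205098 ≈ 1.0653)
c(E) = -1/23778 - E/3 (c(E) = (-1/7926 - E)/3 = -1/23778 - E/3)
X = -46737513757/205098 (X = 218483/205098 - 1*227880 = 218483/205098 - 227880 = -46737513757/205098 ≈ -2.2788e+5)
1/(c(940) + X) = 1/((-1/23778 - ⅓*940) - 46737513757/205098) = 1/((-1/23778 - 940/3) - 46737513757/205098) = 1/(-7450441/23778 - 46737513757/205098) = 1/(-92737722721847/406401687) = -406401687/92737722721847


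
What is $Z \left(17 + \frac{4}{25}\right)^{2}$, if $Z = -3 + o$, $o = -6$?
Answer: $- \frac{1656369}{625} \approx -2650.2$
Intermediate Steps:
$Z = -9$ ($Z = -3 - 6 = -9$)
$Z \left(17 + \frac{4}{25}\right)^{2} = - 9 \left(17 + \frac{4}{25}\right)^{2} = - 9 \left(\frac{429}{25}\right)^{2} = \left(-9\right) \frac{184041}{625} = - \frac{1656369}{625}$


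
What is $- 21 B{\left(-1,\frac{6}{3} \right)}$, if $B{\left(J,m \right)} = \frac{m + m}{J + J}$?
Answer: $42$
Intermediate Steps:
$B{\left(J,m \right)} = \frac{m}{J}$ ($B{\left(J,m \right)} = \frac{2 m}{2 J} = 2 m \frac{1}{2 J} = \frac{m}{J}$)
$- 21 B{\left(-1,\frac{6}{3} \right)} = - 21 \frac{6 \cdot \frac{1}{3}}{-1} = - 21 \cdot 6 \cdot \frac{1}{3} \left(-1\right) = - 21 \cdot 2 \left(-1\right) = \left(-21\right) \left(-2\right) = 42$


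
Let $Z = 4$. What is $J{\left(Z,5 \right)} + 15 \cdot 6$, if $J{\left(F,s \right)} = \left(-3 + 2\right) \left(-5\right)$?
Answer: $95$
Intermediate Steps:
$J{\left(F,s \right)} = 5$ ($J{\left(F,s \right)} = \left(-1\right) \left(-5\right) = 5$)
$J{\left(Z,5 \right)} + 15 \cdot 6 = 5 + 15 \cdot 6 = 5 + 90 = 95$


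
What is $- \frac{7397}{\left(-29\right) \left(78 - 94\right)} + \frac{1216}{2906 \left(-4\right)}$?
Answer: $- \frac{10818369}{674192} \approx -16.046$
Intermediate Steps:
$- \frac{7397}{\left(-29\right) \left(78 - 94\right)} + \frac{1216}{2906 \left(-4\right)} = - \frac{7397}{\left(-29\right) \left(-16\right)} + \frac{1216}{-11624} = - \frac{7397}{464} + 1216 \left(- \frac{1}{11624}\right) = \left(-7397\right) \frac{1}{464} - \frac{152}{1453} = - \frac{7397}{464} - \frac{152}{1453} = - \frac{10818369}{674192}$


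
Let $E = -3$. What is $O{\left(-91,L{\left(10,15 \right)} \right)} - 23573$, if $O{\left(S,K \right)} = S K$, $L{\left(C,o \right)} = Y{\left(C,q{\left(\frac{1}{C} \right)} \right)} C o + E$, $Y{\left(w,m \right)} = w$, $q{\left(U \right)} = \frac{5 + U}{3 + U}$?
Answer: $-159800$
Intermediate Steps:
$q{\left(U \right)} = \frac{5 + U}{3 + U}$
$L{\left(C,o \right)} = -3 + o C^{2}$ ($L{\left(C,o \right)} = C C o - 3 = C^{2} o - 3 = o C^{2} - 3 = -3 + o C^{2}$)
$O{\left(S,K \right)} = K S$
$O{\left(-91,L{\left(10,15 \right)} \right)} - 23573 = \left(-3 + 15 \cdot 10^{2}\right) \left(-91\right) - 23573 = \left(-3 + 15 \cdot 100\right) \left(-91\right) - 23573 = \left(-3 + 1500\right) \left(-91\right) - 23573 = 1497 \left(-91\right) - 23573 = -136227 - 23573 = -159800$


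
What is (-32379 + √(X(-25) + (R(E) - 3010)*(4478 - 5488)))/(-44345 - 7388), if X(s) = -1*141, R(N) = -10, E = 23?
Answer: 32379/51733 - √3050059/51733 ≈ 0.59213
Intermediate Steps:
X(s) = -141
(-32379 + √(X(-25) + (R(E) - 3010)*(4478 - 5488)))/(-44345 - 7388) = (-32379 + √(-141 + (-10 - 3010)*(4478 - 5488)))/(-44345 - 7388) = (-32379 + √(-141 - 3020*(-1010)))/(-51733) = (-32379 + √(-141 + 3050200))*(-1/51733) = (-32379 + √3050059)*(-1/51733) = 32379/51733 - √3050059/51733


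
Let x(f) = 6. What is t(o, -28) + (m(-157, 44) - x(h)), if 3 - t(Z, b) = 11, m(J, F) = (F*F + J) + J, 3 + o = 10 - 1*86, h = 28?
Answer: 1608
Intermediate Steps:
o = -79 (o = -3 + (10 - 1*86) = -3 + (10 - 86) = -3 - 76 = -79)
m(J, F) = F² + 2*J (m(J, F) = (F² + J) + J = (J + F²) + J = F² + 2*J)
t(Z, b) = -8 (t(Z, b) = 3 - 1*11 = 3 - 11 = -8)
t(o, -28) + (m(-157, 44) - x(h)) = -8 + ((44² + 2*(-157)) - 1*6) = -8 + ((1936 - 314) - 6) = -8 + (1622 - 6) = -8 + 1616 = 1608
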